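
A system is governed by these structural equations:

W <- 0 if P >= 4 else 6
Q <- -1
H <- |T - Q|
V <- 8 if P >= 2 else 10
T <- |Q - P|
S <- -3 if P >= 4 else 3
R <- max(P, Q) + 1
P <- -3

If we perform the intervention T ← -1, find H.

do(T=-1) replaces the equation T <- |Q - P| with the constant T = -1.
H = |T - Q|  [with T=-1, Q=-1]  = 0

0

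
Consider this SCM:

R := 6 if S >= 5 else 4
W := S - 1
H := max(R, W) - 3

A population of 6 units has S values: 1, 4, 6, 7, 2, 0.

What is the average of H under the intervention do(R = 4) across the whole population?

1.5

do(R=4) breaks R's dependence on S. With R=4 fixed, H across the units is 1, 1, 2, 3, 1, 1, mean 1.5.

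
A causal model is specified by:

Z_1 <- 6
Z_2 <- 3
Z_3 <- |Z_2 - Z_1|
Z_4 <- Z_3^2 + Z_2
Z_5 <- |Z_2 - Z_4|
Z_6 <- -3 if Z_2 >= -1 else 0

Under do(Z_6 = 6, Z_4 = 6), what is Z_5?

3

Setting Z_6 = 6, Z_4 = 6 by intervention discards those variables' equations.
Z_5 = |Z_2 - Z_4|  [with Z_2=3, Z_4=6]  = 3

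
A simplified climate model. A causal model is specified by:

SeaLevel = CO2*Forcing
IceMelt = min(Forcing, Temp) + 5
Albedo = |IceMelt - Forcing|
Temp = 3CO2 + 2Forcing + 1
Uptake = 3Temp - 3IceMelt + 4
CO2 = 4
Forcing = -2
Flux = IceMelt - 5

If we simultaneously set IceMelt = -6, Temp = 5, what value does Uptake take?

The joint intervention fixes IceMelt = -6, Temp = 5, removing each variable's own equation.
Uptake = 3Temp - 3IceMelt + 4  [with Temp=5, IceMelt=-6]  = 37

37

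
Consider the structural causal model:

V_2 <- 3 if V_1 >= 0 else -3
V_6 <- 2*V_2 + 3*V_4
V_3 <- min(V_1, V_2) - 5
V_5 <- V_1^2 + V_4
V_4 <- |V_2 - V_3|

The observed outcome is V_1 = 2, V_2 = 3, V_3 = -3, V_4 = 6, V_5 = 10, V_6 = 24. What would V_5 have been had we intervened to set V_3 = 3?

4

do(V_3=3) replaces the equation V_3 <- min(V_1, V_2) - 5 with the constant V_3 = 3.
V_2 = 3 if V_1 >= 0 else -3  [with V_1=2]  = 3
V_4 = |V_2 - V_3|  [with V_2=3, V_3=3]  = 0
V_5 = V_1^2 + V_4  [with V_1=2, V_4=0]  = 4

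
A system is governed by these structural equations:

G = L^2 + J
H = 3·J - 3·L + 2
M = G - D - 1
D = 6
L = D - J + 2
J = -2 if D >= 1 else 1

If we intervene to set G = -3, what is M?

-10

The intervention breaks the incoming arrows to G: G = L^2 + J no longer applies, and G = -3.
M = G - D - 1  [with G=-3, D=6]  = -10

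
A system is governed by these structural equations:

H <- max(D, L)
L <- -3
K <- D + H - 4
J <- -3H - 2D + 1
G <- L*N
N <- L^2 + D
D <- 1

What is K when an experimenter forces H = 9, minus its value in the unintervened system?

8

do(H=9) replaces the equation H <- max(D, L) with the constant H = 9.
K = D + H - 4  [with D=1, H=9]  = 6
Without intervention: H = max(D, L)  [with D=1, L=-3]  = 1; K = D + H - 4  [with D=1, H=1]  = -2.
Change = 6 − (-2) = 8.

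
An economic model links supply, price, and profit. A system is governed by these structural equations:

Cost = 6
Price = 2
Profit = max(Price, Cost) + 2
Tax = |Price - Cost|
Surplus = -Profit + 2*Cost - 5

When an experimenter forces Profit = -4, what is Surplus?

Intervening sets Profit = -4 and removes its equation (Profit = max(Price, Cost) + 2).
Surplus = -Profit + 2*Cost - 5  [with Profit=-4, Cost=6]  = 11

11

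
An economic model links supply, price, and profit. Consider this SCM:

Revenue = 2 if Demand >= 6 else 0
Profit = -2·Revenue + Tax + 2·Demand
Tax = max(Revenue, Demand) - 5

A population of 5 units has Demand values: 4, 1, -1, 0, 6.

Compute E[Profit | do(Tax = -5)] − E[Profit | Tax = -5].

4.2

The intervention sets Tax=-5 in all 5 units regardless of Demand. Recomputing Profit per unit gives 3, -3, -7, -5, 3; average -1.8.
E[Profit|Tax=-5] averages over only the 2 units with Tax=-5 (Demand = -1, 0): Profit = -7, -5, mean -6.
Difference = -1.8 − (-6) = 4.2.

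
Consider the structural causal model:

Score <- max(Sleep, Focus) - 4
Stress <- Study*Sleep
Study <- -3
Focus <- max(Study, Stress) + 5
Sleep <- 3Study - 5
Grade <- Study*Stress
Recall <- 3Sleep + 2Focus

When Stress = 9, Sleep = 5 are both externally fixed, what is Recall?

43

Setting Stress = 9, Sleep = 5 by intervention discards those variables' equations.
Focus = max(Study, Stress) + 5  [with Study=-3, Stress=9]  = 14
Recall = 3Sleep + 2Focus  [with Sleep=5, Focus=14]  = 43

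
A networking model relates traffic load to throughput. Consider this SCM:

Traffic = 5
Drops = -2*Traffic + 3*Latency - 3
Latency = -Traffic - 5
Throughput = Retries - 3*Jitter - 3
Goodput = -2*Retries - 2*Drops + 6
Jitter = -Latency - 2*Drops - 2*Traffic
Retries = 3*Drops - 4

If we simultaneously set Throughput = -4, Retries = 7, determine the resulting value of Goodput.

Under do(Throughput = -4, Retries = 7), each intervened variable's structural equation is replaced by its fixed value.
Latency = -Traffic - 5  [with Traffic=5]  = -10
Drops = -2*Traffic + 3*Latency - 3  [with Traffic=5, Latency=-10]  = -43
Goodput = -2*Retries - 2*Drops + 6  [with Retries=7, Drops=-43]  = 78

78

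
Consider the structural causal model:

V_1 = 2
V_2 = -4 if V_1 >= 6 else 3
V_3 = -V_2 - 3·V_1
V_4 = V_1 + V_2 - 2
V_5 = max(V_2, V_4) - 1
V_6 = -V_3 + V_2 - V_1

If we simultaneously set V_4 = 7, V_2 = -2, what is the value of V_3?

Setting V_4 = 7, V_2 = -2 by intervention discards those variables' equations.
V_3 = -V_2 - 3·V_1  [with V_2=-2, V_1=2]  = -4

-4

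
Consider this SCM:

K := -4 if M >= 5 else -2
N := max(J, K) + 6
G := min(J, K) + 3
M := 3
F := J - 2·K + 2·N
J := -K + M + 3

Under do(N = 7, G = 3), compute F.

The joint intervention fixes N = 7, G = 3, removing each variable's own equation.
K = -4 if M >= 5 else -2  [with M=3]  = -2
J = -K + M + 3  [with K=-2, M=3]  = 8
F = J - 2·K + 2·N  [with J=8, K=-2, N=7]  = 26

26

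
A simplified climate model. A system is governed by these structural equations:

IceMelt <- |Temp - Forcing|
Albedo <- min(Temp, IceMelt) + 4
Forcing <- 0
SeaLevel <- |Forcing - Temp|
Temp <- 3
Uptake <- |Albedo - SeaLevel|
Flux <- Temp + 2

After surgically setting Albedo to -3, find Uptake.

6

The intervention breaks the incoming arrows to Albedo: Albedo <- min(Temp, IceMelt) + 4 no longer applies, and Albedo = -3.
SeaLevel = |Forcing - Temp|  [with Forcing=0, Temp=3]  = 3
Uptake = |Albedo - SeaLevel|  [with Albedo=-3, SeaLevel=3]  = 6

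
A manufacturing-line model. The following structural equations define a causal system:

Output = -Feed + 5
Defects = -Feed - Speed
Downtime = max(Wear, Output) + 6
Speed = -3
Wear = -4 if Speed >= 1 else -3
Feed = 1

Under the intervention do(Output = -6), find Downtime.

3

The intervention breaks the incoming arrows to Output: Output = -Feed + 5 no longer applies, and Output = -6.
Wear = -4 if Speed >= 1 else -3  [with Speed=-3]  = -3
Downtime = max(Wear, Output) + 6  [with Wear=-3, Output=-6]  = 3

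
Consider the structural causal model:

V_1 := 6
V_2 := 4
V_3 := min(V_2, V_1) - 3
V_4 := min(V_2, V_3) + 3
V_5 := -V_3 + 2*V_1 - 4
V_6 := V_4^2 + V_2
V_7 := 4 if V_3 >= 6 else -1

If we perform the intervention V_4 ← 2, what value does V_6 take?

Under do(V_4=2), the mechanism V_4 := min(V_2, V_3) + 3 is discarded; V_4 is fixed at 2.
V_6 = V_4^2 + V_2  [with V_4=2, V_2=4]  = 8

8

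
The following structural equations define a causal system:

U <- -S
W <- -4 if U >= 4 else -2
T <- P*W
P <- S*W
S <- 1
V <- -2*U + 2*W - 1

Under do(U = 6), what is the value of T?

Under do(U=6), the mechanism U <- -S is discarded; U is fixed at 6.
W = -4 if U >= 4 else -2  [with U=6]  = -4
P = S*W  [with S=1, W=-4]  = -4
T = P*W  [with P=-4, W=-4]  = 16

16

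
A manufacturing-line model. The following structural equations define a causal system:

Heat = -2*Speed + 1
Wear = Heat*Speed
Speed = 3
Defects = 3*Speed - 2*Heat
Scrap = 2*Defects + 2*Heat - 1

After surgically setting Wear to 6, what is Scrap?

27

do(Wear=6) replaces the equation Wear = Heat*Speed with the constant Wear = 6.
Scrap is not downstream of the intervention, so its value is determined by the original equations.
Heat = -2*Speed + 1  [with Speed=3]  = -5
Defects = 3*Speed - 2*Heat  [with Speed=3, Heat=-5]  = 19
Scrap = 2*Defects + 2*Heat - 1  [with Defects=19, Heat=-5]  = 27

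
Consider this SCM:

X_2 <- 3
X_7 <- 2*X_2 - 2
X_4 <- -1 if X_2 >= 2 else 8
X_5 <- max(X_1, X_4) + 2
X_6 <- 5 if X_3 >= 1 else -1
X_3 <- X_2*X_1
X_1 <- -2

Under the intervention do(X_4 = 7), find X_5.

9

Intervening sets X_4 = 7 and removes its equation (X_4 <- -1 if X_2 >= 2 else 8).
X_5 = max(X_1, X_4) + 2  [with X_1=-2, X_4=7]  = 9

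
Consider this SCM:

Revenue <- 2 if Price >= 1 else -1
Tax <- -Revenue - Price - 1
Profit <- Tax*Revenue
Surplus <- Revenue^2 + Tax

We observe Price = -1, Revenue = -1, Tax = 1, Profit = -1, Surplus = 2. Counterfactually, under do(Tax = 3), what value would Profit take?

The intervention breaks the incoming arrows to Tax: Tax <- -Revenue - Price - 1 no longer applies, and Tax = 3.
Revenue = 2 if Price >= 1 else -1  [with Price=-1]  = -1
Profit = Tax*Revenue  [with Tax=3, Revenue=-1]  = -3

-3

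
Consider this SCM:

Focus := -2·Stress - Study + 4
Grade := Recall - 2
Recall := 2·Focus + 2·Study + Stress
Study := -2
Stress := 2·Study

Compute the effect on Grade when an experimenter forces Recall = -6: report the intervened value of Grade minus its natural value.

Intervening sets Recall = -6 and removes its equation (Recall := 2·Focus + 2·Study + Stress).
Grade = Recall - 2  [with Recall=-6]  = -8
Without intervention: Stress = 2·Study  [with Study=-2]  = -4; Focus = -2·Stress - Study + 4  [with Stress=-4, Study=-2]  = 14; Recall = 2·Focus + 2·Study + Stress  [with Focus=14, Study=-2, Stress=-4]  = 20; Grade = Recall - 2  [with Recall=20]  = 18.
Change = -8 − 18 = -26.

-26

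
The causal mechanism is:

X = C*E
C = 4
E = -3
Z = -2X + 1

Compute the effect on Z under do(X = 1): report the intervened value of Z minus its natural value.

The intervention breaks the incoming arrows to X: X = C*E no longer applies, and X = 1.
Z = -2X + 1  [with X=1]  = -1
Without intervention: X = C*E  [with C=4, E=-3]  = -12; Z = -2X + 1  [with X=-12]  = 25.
Change = -1 − 25 = -26.

-26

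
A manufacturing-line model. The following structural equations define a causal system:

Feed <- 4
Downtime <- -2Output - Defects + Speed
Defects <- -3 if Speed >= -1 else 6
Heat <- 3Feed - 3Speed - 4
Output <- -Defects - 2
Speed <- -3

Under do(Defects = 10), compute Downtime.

11

Under do(Defects=10), the mechanism Defects <- -3 if Speed >= -1 else 6 is discarded; Defects is fixed at 10.
Output = -Defects - 2  [with Defects=10]  = -12
Downtime = -2Output - Defects + Speed  [with Output=-12, Defects=10, Speed=-3]  = 11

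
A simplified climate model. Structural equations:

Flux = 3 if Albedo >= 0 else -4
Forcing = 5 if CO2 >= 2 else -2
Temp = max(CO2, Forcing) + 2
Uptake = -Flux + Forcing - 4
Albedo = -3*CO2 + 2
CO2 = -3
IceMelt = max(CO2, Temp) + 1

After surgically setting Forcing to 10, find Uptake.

Under do(Forcing=10), the mechanism Forcing = 5 if CO2 >= 2 else -2 is discarded; Forcing is fixed at 10.
Albedo = -3*CO2 + 2  [with CO2=-3]  = 11
Flux = 3 if Albedo >= 0 else -4  [with Albedo=11]  = 3
Uptake = -Flux + Forcing - 4  [with Flux=3, Forcing=10]  = 3

3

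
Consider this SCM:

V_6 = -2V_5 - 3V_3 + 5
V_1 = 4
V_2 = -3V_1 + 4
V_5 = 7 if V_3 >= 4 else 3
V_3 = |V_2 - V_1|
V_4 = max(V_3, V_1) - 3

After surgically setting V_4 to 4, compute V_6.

Under do(V_4=4), the mechanism V_4 = max(V_3, V_1) - 3 is discarded; V_4 is fixed at 4.
Since V_6 is not a descendant of the intervened variable, it is unaffected.
V_2 = -3V_1 + 4  [with V_1=4]  = -8
V_3 = |V_2 - V_1|  [with V_2=-8, V_1=4]  = 12
V_5 = 7 if V_3 >= 4 else 3  [with V_3=12]  = 7
V_6 = -2V_5 - 3V_3 + 5  [with V_5=7, V_3=12]  = -45

-45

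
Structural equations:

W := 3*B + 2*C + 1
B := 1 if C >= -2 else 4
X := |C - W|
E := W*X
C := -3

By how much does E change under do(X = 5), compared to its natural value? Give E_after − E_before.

-35

Intervening sets X = 5 and removes its equation (X := |C - W|).
B = 1 if C >= -2 else 4  [with C=-3]  = 4
W = 3*B + 2*C + 1  [with B=4, C=-3]  = 7
E = W*X  [with W=7, X=5]  = 35
Without intervention: B = 1 if C >= -2 else 4  [with C=-3]  = 4; W = 3*B + 2*C + 1  [with B=4, C=-3]  = 7; X = |C - W|  [with C=-3, W=7]  = 10; E = W*X  [with W=7, X=10]  = 70.
Change = 35 − 70 = -35.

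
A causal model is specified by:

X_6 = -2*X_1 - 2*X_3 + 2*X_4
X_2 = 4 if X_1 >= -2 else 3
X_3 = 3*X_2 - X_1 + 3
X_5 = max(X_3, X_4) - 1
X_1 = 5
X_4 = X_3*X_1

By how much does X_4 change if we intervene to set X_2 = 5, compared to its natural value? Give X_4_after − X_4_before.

Under do(X_2=5), the mechanism X_2 = 4 if X_1 >= -2 else 3 is discarded; X_2 is fixed at 5.
X_3 = 3*X_2 - X_1 + 3  [with X_2=5, X_1=5]  = 13
X_4 = X_3*X_1  [with X_3=13, X_1=5]  = 65
Without intervention: X_2 = 4 if X_1 >= -2 else 3  [with X_1=5]  = 4; X_3 = 3*X_2 - X_1 + 3  [with X_2=4, X_1=5]  = 10; X_4 = X_3*X_1  [with X_3=10, X_1=5]  = 50.
Change = 65 − 50 = 15.

15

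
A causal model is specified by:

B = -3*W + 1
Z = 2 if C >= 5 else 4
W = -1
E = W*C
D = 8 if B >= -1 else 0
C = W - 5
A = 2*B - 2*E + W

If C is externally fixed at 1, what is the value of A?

The intervention breaks the incoming arrows to C: C = W - 5 no longer applies, and C = 1.
B = -3*W + 1  [with W=-1]  = 4
E = W*C  [with W=-1, C=1]  = -1
A = 2*B - 2*E + W  [with B=4, E=-1, W=-1]  = 9

9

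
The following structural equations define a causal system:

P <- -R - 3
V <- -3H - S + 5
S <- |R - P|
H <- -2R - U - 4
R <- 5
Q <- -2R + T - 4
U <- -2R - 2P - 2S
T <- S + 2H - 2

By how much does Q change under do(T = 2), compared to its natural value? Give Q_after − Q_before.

-21

Intervening sets T = 2 and removes its equation (T <- S + 2H - 2).
Q = -2R + T - 4  [with R=5, T=2]  = -12
Without intervention: P = -R - 3  [with R=5]  = -8; S = |R - P|  [with R=5, P=-8]  = 13; U = -2R - 2P - 2S  [with R=5, P=-8, S=13]  = -20; H = -2R - U - 4  [with R=5, U=-20]  = 6; T = S + 2H - 2  [with S=13, H=6]  = 23; Q = -2R + T - 4  [with R=5, T=23]  = 9.
Change = -12 − 9 = -21.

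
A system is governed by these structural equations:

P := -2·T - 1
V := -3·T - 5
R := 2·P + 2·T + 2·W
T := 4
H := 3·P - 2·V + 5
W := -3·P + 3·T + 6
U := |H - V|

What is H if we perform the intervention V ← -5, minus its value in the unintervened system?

-24

The intervention breaks the incoming arrows to V: V := -3·T - 5 no longer applies, and V = -5.
P = -2·T - 1  [with T=4]  = -9
H = 3·P - 2·V + 5  [with P=-9, V=-5]  = -12
Without intervention: P = -2·T - 1  [with T=4]  = -9; V = -3·T - 5  [with T=4]  = -17; H = 3·P - 2·V + 5  [with P=-9, V=-17]  = 12.
Change = -12 − 12 = -24.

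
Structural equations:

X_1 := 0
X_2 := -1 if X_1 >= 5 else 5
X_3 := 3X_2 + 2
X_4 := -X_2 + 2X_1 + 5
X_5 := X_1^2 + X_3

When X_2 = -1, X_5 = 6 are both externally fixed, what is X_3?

-1

Under do(X_2 = -1, X_5 = 6), each intervened variable's structural equation is replaced by its fixed value.
X_3 = 3X_2 + 2  [with X_2=-1]  = -1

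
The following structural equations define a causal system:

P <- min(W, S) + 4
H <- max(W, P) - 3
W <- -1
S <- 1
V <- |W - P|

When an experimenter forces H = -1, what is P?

3

do(H=-1) replaces the equation H <- max(W, P) - 3 with the constant H = -1.
P is not downstream of the intervention, so its value is determined by the original equations.
P = min(W, S) + 4  [with W=-1, S=1]  = 3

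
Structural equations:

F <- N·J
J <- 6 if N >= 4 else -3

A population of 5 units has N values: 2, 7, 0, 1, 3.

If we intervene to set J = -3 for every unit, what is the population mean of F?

-7.8

Every unit gets J=-3 under the intervention. F values become -6, -21, 0, -3, -9; E[F|do(J=-3)] = -7.8.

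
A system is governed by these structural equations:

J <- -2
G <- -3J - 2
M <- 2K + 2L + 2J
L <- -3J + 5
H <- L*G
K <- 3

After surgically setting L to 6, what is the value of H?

The intervention breaks the incoming arrows to L: L <- -3J + 5 no longer applies, and L = 6.
G = -3J - 2  [with J=-2]  = 4
H = L*G  [with L=6, G=4]  = 24

24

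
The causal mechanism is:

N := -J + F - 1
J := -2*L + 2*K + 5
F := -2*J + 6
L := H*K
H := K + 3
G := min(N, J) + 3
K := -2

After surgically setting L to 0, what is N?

2

The intervention breaks the incoming arrows to L: L := H*K no longer applies, and L = 0.
J = -2*L + 2*K + 5  [with L=0, K=-2]  = 1
F = -2*J + 6  [with J=1]  = 4
N = -J + F - 1  [with J=1, F=4]  = 2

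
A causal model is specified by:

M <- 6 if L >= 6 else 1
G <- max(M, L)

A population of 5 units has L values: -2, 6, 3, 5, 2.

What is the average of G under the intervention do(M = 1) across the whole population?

The intervention sets M=1 in all 5 units regardless of L. Recomputing G per unit gives 1, 6, 3, 5, 2; average 3.4.

3.4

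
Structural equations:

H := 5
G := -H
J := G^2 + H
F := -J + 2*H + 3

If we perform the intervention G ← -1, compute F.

7

Under do(G=-1), the mechanism G := -H is discarded; G is fixed at -1.
J = G^2 + H  [with G=-1, H=5]  = 6
F = -J + 2*H + 3  [with J=6, H=5]  = 7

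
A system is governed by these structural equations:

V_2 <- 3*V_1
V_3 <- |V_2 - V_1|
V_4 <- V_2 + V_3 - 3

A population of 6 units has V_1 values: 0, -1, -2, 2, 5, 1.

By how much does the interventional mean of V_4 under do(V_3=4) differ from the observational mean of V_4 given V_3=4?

2.5

do(V_3=4) breaks V_3's dependence on V_1. With V_3=4 fixed, V_4 across the units is 1, -2, -5, 7, 16, 4, mean 3.5.
E[V_4|V_3=4] averages over only the 2 units with V_3=4 (V_1 = -2, 2): V_4 = -5, 7, mean 1.
Difference = 3.5 − 1 = 2.5.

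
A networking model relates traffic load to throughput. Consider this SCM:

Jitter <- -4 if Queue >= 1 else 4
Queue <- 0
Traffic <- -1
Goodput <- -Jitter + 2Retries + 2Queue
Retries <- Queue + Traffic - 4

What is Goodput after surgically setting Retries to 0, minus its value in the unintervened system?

10

do(Retries=0) replaces the equation Retries <- Queue + Traffic - 4 with the constant Retries = 0.
Jitter = -4 if Queue >= 1 else 4  [with Queue=0]  = 4
Goodput = -Jitter + 2Retries + 2Queue  [with Jitter=4, Retries=0, Queue=0]  = -4
Without intervention: Retries = Queue + Traffic - 4  [with Queue=0, Traffic=-1]  = -5; Jitter = -4 if Queue >= 1 else 4  [with Queue=0]  = 4; Goodput = -Jitter + 2Retries + 2Queue  [with Jitter=4, Retries=-5, Queue=0]  = -14.
Change = -4 − (-14) = 10.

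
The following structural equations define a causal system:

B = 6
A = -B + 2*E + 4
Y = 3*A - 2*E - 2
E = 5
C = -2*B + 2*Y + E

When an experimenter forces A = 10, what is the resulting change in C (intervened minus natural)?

12

do(A=10) replaces the equation A = -B + 2*E + 4 with the constant A = 10.
Y = 3*A - 2*E - 2  [with A=10, E=5]  = 18
C = -2*B + 2*Y + E  [with B=6, Y=18, E=5]  = 29
Without intervention: A = -B + 2*E + 4  [with B=6, E=5]  = 8; Y = 3*A - 2*E - 2  [with A=8, E=5]  = 12; C = -2*B + 2*Y + E  [with B=6, Y=12, E=5]  = 17.
Change = 29 − 17 = 12.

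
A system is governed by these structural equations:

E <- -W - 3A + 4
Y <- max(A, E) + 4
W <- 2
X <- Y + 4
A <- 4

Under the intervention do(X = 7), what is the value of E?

-10

do(X=7) replaces the equation X <- Y + 4 with the constant X = 7.
E is not downstream of the intervention, so its value is determined by the original equations.
E = -W - 3A + 4  [with W=2, A=4]  = -10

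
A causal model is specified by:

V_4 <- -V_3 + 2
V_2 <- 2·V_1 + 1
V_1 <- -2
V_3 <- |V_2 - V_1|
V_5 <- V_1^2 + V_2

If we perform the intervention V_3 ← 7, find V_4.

-5

The intervention breaks the incoming arrows to V_3: V_3 <- |V_2 - V_1| no longer applies, and V_3 = 7.
V_4 = -V_3 + 2  [with V_3=7]  = -5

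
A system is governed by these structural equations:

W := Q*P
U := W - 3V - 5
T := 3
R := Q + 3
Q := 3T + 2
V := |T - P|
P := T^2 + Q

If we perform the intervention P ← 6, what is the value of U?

The intervention breaks the incoming arrows to P: P := T^2 + Q no longer applies, and P = 6.
Q = 3T + 2  [with T=3]  = 11
W = Q*P  [with Q=11, P=6]  = 66
V = |T - P|  [with T=3, P=6]  = 3
U = W - 3V - 5  [with W=66, V=3]  = 52

52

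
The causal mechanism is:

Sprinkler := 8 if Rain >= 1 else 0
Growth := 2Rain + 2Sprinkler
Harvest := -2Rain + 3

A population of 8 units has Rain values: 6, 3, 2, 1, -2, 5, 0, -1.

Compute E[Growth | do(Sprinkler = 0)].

The intervention sets Sprinkler=0 in all 8 units regardless of Rain. Recomputing Growth per unit gives 12, 6, 4, 2, -4, 10, 0, -2; average 3.5.

3.5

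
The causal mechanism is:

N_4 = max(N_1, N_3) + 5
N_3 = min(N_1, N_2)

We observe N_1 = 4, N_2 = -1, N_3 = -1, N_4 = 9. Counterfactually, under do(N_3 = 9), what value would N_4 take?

The intervention breaks the incoming arrows to N_3: N_3 = min(N_1, N_2) no longer applies, and N_3 = 9.
N_4 = max(N_1, N_3) + 5  [with N_1=4, N_3=9]  = 14

14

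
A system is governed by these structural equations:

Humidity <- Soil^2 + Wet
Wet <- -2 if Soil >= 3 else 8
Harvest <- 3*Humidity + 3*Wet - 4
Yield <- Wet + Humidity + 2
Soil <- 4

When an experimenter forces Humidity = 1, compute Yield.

The intervention breaks the incoming arrows to Humidity: Humidity <- Soil^2 + Wet no longer applies, and Humidity = 1.
Wet = -2 if Soil >= 3 else 8  [with Soil=4]  = -2
Yield = Wet + Humidity + 2  [with Wet=-2, Humidity=1]  = 1

1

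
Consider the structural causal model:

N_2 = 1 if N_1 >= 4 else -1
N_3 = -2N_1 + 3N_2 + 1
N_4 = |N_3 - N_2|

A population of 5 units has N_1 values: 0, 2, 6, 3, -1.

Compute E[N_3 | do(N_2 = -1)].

The intervention sets N_2=-1 in all 5 units regardless of N_1. Recomputing N_3 per unit gives -2, -6, -14, -8, 0; average -6.

-6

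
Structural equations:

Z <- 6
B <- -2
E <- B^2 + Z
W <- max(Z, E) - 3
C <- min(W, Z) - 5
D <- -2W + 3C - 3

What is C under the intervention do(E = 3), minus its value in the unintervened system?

-3

do(E=3) replaces the equation E <- B^2 + Z with the constant E = 3.
W = max(Z, E) - 3  [with Z=6, E=3]  = 3
C = min(W, Z) - 5  [with W=3, Z=6]  = -2
Without intervention: E = B^2 + Z  [with B=-2, Z=6]  = 10; W = max(Z, E) - 3  [with Z=6, E=10]  = 7; C = min(W, Z) - 5  [with W=7, Z=6]  = 1.
Change = -2 − 1 = -3.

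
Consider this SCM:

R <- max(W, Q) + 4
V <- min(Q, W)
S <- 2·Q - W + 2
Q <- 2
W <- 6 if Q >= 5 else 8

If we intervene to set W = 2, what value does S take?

4

The intervention breaks the incoming arrows to W: W <- 6 if Q >= 5 else 8 no longer applies, and W = 2.
S = 2·Q - W + 2  [with Q=2, W=2]  = 4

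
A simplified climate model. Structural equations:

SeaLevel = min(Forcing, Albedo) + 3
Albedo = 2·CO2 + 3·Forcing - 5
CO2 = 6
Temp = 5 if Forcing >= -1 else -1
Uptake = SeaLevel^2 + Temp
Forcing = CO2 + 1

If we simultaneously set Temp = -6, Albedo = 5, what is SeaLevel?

Setting Temp = -6, Albedo = 5 by intervention discards those variables' equations.
Forcing = CO2 + 1  [with CO2=6]  = 7
SeaLevel = min(Forcing, Albedo) + 3  [with Forcing=7, Albedo=5]  = 8

8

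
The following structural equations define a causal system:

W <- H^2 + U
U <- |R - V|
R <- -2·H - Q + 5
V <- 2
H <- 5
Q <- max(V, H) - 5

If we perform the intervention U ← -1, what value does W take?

24

The intervention breaks the incoming arrows to U: U <- |R - V| no longer applies, and U = -1.
W = H^2 + U  [with H=5, U=-1]  = 24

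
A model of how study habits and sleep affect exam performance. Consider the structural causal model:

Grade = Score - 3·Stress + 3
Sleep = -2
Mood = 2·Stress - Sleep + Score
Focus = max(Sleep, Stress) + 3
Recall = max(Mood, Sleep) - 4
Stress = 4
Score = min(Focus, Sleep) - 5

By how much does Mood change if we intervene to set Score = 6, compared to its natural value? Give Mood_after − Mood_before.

Intervening sets Score = 6 and removes its equation (Score = min(Focus, Sleep) - 5).
Mood = 2·Stress - Sleep + Score  [with Stress=4, Sleep=-2, Score=6]  = 16
Without intervention: Focus = max(Sleep, Stress) + 3  [with Sleep=-2, Stress=4]  = 7; Score = min(Focus, Sleep) - 5  [with Focus=7, Sleep=-2]  = -7; Mood = 2·Stress - Sleep + Score  [with Stress=4, Sleep=-2, Score=-7]  = 3.
Change = 16 − 3 = 13.

13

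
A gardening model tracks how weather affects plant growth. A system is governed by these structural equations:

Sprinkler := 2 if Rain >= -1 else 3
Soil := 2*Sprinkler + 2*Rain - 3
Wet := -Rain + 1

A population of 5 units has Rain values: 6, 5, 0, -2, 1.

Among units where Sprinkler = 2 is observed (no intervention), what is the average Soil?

7

Conditioning on Sprinkler=2 selects the 4 unit(s) with Rain ∈ {6, 5, 0, 1}. Their Soil values: 13, 11, 1, 3. Mean = 7.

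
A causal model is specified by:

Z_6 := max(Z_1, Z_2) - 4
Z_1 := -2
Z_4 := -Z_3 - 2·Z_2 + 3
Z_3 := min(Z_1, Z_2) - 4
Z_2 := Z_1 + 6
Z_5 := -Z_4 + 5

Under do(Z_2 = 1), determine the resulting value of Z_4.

Under do(Z_2=1), the mechanism Z_2 := Z_1 + 6 is discarded; Z_2 is fixed at 1.
Z_3 = min(Z_1, Z_2) - 4  [with Z_1=-2, Z_2=1]  = -6
Z_4 = -Z_3 - 2·Z_2 + 3  [with Z_3=-6, Z_2=1]  = 7

7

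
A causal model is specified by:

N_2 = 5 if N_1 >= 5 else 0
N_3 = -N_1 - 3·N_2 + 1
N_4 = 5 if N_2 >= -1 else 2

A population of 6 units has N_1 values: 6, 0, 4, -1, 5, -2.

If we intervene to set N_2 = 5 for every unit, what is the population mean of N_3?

-16

do(N_2=5) breaks N_2's dependence on N_1. With N_2=5 fixed, N_3 across the units is -20, -14, -18, -13, -19, -12, mean -16.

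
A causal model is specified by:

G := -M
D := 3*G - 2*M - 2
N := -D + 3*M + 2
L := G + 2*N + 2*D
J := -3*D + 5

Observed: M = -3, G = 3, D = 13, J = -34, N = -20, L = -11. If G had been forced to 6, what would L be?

Under do(G=6), the mechanism G := -M is discarded; G is fixed at 6.
D = 3*G - 2*M - 2  [with G=6, M=-3]  = 22
N = -D + 3*M + 2  [with D=22, M=-3]  = -29
L = G + 2*N + 2*D  [with G=6, N=-29, D=22]  = -8

-8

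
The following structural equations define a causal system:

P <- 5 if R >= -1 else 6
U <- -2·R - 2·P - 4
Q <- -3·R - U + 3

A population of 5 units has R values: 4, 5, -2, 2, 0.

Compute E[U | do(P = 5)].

do(P=5) breaks P's dependence on R. With P=5 fixed, U across the units is -22, -24, -10, -18, -14, mean -17.6.

-17.6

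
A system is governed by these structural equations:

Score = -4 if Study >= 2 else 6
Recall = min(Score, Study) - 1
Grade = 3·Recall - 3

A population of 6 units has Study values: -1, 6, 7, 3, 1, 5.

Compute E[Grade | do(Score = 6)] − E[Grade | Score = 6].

10

Under do(Score=6), Score's equation is replaced by Score=6 for every unit. Per-unit Grade: -9, 12, 12, 3, -3, 9. Mean = 4.
Conditioning on Score=6 selects the 2 unit(s) with Study ∈ {-1, 1}. Their Grade values: -9, -3. Mean = -6.
Difference = 4 − (-6) = 10.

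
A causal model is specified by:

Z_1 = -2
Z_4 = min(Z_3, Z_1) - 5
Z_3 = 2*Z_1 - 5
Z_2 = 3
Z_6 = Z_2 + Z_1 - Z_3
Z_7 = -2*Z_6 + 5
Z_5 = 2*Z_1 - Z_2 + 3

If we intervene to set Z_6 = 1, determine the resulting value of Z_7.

Intervening sets Z_6 = 1 and removes its equation (Z_6 = Z_2 + Z_1 - Z_3).
Z_7 = -2*Z_6 + 5  [with Z_6=1]  = 3

3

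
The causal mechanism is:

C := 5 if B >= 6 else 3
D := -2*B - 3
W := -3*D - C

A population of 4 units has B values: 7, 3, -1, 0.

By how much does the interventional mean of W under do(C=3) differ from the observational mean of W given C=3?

do(C=3) breaks C's dependence on B. With C=3 fixed, W across the units is 48, 24, 0, 6, mean 19.5.
E[W|C=3] averages over only the 3 units with C=3 (B = 3, -1, 0): W = 24, 0, 6, mean 10.
Difference = 19.5 − 10 = 9.5.

9.5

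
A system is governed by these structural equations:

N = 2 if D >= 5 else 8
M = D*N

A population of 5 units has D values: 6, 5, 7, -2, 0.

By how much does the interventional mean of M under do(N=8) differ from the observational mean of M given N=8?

The intervention sets N=8 in all 5 units regardless of D. Recomputing M per unit gives 48, 40, 56, -16, 0; average 25.6.
Conditioning on N=8 selects the 2 unit(s) with D ∈ {-2, 0}. Their M values: -16, 0. Mean = -8.
Difference = 25.6 − (-8) = 33.6.

33.6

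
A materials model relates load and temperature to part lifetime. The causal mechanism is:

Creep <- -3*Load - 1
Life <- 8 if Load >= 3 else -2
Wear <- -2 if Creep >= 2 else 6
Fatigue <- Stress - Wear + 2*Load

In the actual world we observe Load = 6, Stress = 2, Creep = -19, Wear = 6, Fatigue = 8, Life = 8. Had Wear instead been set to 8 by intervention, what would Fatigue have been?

6

Intervening sets Wear = 8 and removes its equation (Wear <- -2 if Creep >= 2 else 6).
Fatigue = Stress - Wear + 2*Load  [with Stress=2, Wear=8, Load=6]  = 6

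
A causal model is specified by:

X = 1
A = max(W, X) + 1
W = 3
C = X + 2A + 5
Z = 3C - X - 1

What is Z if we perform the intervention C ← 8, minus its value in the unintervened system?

Intervening sets C = 8 and removes its equation (C = X + 2A + 5).
Z = 3C - X - 1  [with C=8, X=1]  = 22
Without intervention: A = max(W, X) + 1  [with W=3, X=1]  = 4; C = X + 2A + 5  [with X=1, A=4]  = 14; Z = 3C - X - 1  [with C=14, X=1]  = 40.
Change = 22 − 40 = -18.

-18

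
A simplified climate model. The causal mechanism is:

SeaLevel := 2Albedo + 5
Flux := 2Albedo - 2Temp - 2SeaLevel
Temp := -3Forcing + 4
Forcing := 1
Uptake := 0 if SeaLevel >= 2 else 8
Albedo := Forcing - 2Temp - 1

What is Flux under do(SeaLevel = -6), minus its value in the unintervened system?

14

Intervening sets SeaLevel = -6 and removes its equation (SeaLevel := 2Albedo + 5).
Temp = -3Forcing + 4  [with Forcing=1]  = 1
Albedo = Forcing - 2Temp - 1  [with Forcing=1, Temp=1]  = -2
Flux = 2Albedo - 2Temp - 2SeaLevel  [with Albedo=-2, Temp=1, SeaLevel=-6]  = 6
Without intervention: Temp = -3Forcing + 4  [with Forcing=1]  = 1; Albedo = Forcing - 2Temp - 1  [with Forcing=1, Temp=1]  = -2; SeaLevel = 2Albedo + 5  [with Albedo=-2]  = 1; Flux = 2Albedo - 2Temp - 2SeaLevel  [with Albedo=-2, Temp=1, SeaLevel=1]  = -8.
Change = 6 − (-8) = 14.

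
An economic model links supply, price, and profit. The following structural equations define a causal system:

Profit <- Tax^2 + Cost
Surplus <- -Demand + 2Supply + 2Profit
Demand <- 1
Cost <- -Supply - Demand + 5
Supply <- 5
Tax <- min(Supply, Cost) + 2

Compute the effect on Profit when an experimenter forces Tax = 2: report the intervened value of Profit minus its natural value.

3

Intervening sets Tax = 2 and removes its equation (Tax <- min(Supply, Cost) + 2).
Cost = -Supply - Demand + 5  [with Supply=5, Demand=1]  = -1
Profit = Tax^2 + Cost  [with Tax=2, Cost=-1]  = 3
Without intervention: Cost = -Supply - Demand + 5  [with Supply=5, Demand=1]  = -1; Tax = min(Supply, Cost) + 2  [with Supply=5, Cost=-1]  = 1; Profit = Tax^2 + Cost  [with Tax=1, Cost=-1]  = 0.
Change = 3 − 0 = 3.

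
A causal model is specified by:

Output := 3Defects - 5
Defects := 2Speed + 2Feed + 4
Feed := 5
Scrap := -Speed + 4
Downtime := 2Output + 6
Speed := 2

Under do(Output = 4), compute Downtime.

The intervention breaks the incoming arrows to Output: Output := 3Defects - 5 no longer applies, and Output = 4.
Downtime = 2Output + 6  [with Output=4]  = 14

14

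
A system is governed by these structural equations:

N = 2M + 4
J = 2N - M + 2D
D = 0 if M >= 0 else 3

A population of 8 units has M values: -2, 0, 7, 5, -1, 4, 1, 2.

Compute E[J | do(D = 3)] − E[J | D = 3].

do(D=3) breaks D's dependence on M. With D=3 fixed, J across the units is 8, 14, 35, 29, 11, 26, 17, 20, mean 20.
Observing D=3 restricts to units where D's equation naturally yields 3: M ∈ {-2, -1}. In that subpopulation J = 8, 11, mean 9.5.
Difference = 20 − 9.5 = 10.5.

10.5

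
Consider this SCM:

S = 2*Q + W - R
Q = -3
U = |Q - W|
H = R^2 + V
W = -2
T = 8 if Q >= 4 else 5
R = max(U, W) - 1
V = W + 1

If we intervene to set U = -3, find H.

The intervention breaks the incoming arrows to U: U = |Q - W| no longer applies, and U = -3.
R = max(U, W) - 1  [with U=-3, W=-2]  = -3
V = W + 1  [with W=-2]  = -1
H = R^2 + V  [with R=-3, V=-1]  = 8

8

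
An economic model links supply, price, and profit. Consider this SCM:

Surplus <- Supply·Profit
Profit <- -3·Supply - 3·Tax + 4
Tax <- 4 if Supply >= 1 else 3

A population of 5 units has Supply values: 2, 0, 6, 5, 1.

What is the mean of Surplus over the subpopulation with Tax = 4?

Conditioning on Tax=4 selects the 4 unit(s) with Supply ∈ {2, 6, 5, 1}. Their Surplus values: -28, -156, -115, -11. Mean = -77.5.

-77.5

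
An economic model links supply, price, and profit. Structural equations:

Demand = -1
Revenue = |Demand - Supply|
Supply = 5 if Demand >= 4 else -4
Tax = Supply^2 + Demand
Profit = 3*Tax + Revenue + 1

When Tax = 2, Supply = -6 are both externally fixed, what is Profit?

The joint intervention fixes Tax = 2, Supply = -6, removing each variable's own equation.
Revenue = |Demand - Supply|  [with Demand=-1, Supply=-6]  = 5
Profit = 3*Tax + Revenue + 1  [with Tax=2, Revenue=5]  = 12

12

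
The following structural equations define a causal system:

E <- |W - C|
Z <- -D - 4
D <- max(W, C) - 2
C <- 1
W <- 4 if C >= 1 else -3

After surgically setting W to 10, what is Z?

do(W=10) replaces the equation W <- 4 if C >= 1 else -3 with the constant W = 10.
D = max(W, C) - 2  [with W=10, C=1]  = 8
Z = -D - 4  [with D=8]  = -12

-12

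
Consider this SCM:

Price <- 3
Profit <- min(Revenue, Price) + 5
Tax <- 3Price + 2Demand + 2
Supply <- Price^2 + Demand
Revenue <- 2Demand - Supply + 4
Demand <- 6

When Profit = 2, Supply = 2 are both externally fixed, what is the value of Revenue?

14

Under do(Profit = 2, Supply = 2), each intervened variable's structural equation is replaced by its fixed value.
Revenue = 2Demand - Supply + 4  [with Demand=6, Supply=2]  = 14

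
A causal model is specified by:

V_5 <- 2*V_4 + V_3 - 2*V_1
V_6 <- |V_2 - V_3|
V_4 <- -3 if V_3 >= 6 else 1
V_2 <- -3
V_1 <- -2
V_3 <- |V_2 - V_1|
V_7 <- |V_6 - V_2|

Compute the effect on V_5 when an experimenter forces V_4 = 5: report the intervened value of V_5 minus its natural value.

8

Intervening sets V_4 = 5 and removes its equation (V_4 <- -3 if V_3 >= 6 else 1).
V_3 = |V_2 - V_1|  [with V_2=-3, V_1=-2]  = 1
V_5 = 2*V_4 + V_3 - 2*V_1  [with V_4=5, V_3=1, V_1=-2]  = 15
Without intervention: V_3 = |V_2 - V_1|  [with V_2=-3, V_1=-2]  = 1; V_4 = -3 if V_3 >= 6 else 1  [with V_3=1]  = 1; V_5 = 2*V_4 + V_3 - 2*V_1  [with V_4=1, V_3=1, V_1=-2]  = 7.
Change = 15 − 7 = 8.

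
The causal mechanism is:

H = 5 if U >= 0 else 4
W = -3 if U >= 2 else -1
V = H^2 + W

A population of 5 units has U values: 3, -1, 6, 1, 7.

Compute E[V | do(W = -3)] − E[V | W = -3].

-1.8

Every unit gets W=-3 under the intervention. V values become 22, 13, 22, 22, 22; E[V|do(W=-3)] = 20.2.
Observing W=-3 restricts to units where W's equation naturally yields -3: U ∈ {3, 6, 7}. In that subpopulation V = 22, 22, 22, mean 22.
Difference = 20.2 − 22 = -1.8.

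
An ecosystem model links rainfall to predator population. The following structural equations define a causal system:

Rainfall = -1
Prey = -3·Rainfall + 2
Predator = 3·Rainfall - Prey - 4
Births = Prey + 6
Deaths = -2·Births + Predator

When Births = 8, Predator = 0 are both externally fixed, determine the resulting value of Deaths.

-16

The joint intervention fixes Births = 8, Predator = 0, removing each variable's own equation.
Deaths = -2·Births + Predator  [with Births=8, Predator=0]  = -16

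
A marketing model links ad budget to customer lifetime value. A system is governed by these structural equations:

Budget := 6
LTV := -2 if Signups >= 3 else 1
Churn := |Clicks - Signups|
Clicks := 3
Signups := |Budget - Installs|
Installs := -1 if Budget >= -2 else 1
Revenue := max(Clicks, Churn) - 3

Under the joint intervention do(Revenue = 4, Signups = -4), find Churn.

7

Setting Revenue = 4, Signups = -4 by intervention discards those variables' equations.
Churn = |Clicks - Signups|  [with Clicks=3, Signups=-4]  = 7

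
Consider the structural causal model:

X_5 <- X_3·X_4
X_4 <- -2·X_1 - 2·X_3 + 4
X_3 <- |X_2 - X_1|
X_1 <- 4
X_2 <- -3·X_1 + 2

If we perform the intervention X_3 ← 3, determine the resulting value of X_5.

do(X_3=3) replaces the equation X_3 <- |X_2 - X_1| with the constant X_3 = 3.
X_4 = -2·X_1 - 2·X_3 + 4  [with X_1=4, X_3=3]  = -10
X_5 = X_3·X_4  [with X_3=3, X_4=-10]  = -30

-30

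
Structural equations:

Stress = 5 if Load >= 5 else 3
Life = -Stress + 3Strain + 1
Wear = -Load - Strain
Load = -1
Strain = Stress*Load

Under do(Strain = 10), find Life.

28

do(Strain=10) replaces the equation Strain = Stress*Load with the constant Strain = 10.
Stress = 5 if Load >= 5 else 3  [with Load=-1]  = 3
Life = -Stress + 3Strain + 1  [with Stress=3, Strain=10]  = 28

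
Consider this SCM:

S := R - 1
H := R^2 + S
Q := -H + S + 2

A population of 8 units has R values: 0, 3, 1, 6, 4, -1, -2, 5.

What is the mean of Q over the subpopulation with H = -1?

1.5

E[Q|H=-1] averages over only the 2 units with H=-1 (R = 0, -1): Q = 2, 1, mean 1.5.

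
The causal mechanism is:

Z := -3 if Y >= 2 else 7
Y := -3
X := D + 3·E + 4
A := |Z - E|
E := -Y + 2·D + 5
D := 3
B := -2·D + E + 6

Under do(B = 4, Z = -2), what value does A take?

16

Under do(B = 4, Z = -2), each intervened variable's structural equation is replaced by its fixed value.
E = -Y + 2·D + 5  [with Y=-3, D=3]  = 14
A = |Z - E|  [with Z=-2, E=14]  = 16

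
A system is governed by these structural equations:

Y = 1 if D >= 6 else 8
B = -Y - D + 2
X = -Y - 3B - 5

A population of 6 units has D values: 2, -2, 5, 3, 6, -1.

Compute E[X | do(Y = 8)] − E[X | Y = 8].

do(Y=8) breaks Y's dependence on D. With Y=8 fixed, X across the units is 11, -1, 20, 14, 23, 2, mean 11.5.
E[X|Y=8] averages over only the 5 units with Y=8 (D = 2, -2, 5, 3, -1): X = 11, -1, 20, 14, 2, mean 9.2.
Difference = 11.5 − 9.2 = 2.3.

2.3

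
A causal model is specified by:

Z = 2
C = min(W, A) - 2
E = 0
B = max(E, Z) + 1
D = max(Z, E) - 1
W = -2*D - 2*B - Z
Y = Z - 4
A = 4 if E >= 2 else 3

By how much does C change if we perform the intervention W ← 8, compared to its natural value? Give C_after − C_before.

Intervening sets W = 8 and removes its equation (W = -2*D - 2*B - Z).
A = 4 if E >= 2 else 3  [with E=0]  = 3
C = min(W, A) - 2  [with W=8, A=3]  = 1
Without intervention: D = max(Z, E) - 1  [with Z=2, E=0]  = 1; B = max(E, Z) + 1  [with E=0, Z=2]  = 3; W = -2*D - 2*B - Z  [with D=1, B=3, Z=2]  = -10; A = 4 if E >= 2 else 3  [with E=0]  = 3; C = min(W, A) - 2  [with W=-10, A=3]  = -12.
Change = 1 − (-12) = 13.

13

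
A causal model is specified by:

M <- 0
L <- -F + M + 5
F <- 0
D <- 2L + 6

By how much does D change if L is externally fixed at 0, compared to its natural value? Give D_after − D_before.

-10

The intervention breaks the incoming arrows to L: L <- -F + M + 5 no longer applies, and L = 0.
D = 2L + 6  [with L=0]  = 6
Without intervention: L = -F + M + 5  [with F=0, M=0]  = 5; D = 2L + 6  [with L=5]  = 16.
Change = 6 − 16 = -10.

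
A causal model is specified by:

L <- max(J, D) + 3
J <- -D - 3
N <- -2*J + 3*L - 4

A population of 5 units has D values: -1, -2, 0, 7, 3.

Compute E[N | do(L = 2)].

10.8

Under do(L=2), L's equation is replaced by L=2 for every unit. Per-unit N: 6, 4, 8, 22, 14. Mean = 10.8.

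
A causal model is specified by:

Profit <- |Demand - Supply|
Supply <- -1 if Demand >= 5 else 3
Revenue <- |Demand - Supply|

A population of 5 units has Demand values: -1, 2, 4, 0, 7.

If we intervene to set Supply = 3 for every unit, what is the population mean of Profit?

Every unit gets Supply=3 under the intervention. Profit values become 4, 1, 1, 3, 4; E[Profit|do(Supply=3)] = 2.6.

2.6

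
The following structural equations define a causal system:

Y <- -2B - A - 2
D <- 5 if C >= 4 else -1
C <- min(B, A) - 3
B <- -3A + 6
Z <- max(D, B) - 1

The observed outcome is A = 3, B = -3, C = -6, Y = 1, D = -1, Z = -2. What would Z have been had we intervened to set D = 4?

The intervention breaks the incoming arrows to D: D <- 5 if C >= 4 else -1 no longer applies, and D = 4.
B = -3A + 6  [with A=3]  = -3
Z = max(D, B) - 1  [with D=4, B=-3]  = 3

3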